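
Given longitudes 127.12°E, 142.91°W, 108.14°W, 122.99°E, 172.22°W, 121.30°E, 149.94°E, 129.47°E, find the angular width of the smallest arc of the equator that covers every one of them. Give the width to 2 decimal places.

130.56°

Sort the longitudes: -172.22°, -142.91°, -108.14°, +121.30°, +122.99°, +127.12°, +129.47°, +149.94°.
Eastward gaps between consecutive values (wrapping around): 29.31°, 34.77°, 229.44°, 1.69°, 4.13°, 2.35°, 20.47°, 37.84°.
Largest gap = 229.44° ⇒ minimal covering band is its complement: 360° − 229.44° = 130.56°.
Band runs from +121.30° eastward to -108.14°, crossing the antimeridian.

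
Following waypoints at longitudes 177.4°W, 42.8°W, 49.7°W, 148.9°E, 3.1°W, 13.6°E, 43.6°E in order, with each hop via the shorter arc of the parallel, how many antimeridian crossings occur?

1

Leg 1: -177.4° → -42.8°, shortest Δλ = 134.6° (east) — does not cross 180°.
Leg 2: -42.8° → -49.7°, shortest Δλ = -6.9° (west) — does not cross 180°.
Leg 3: -49.7° → +148.9°, shortest Δλ = -161.4° (west) — crosses 180°.
Leg 4: +148.9° → -3.1°, shortest Δλ = -152.0° (west) — does not cross 180°.
Leg 5: -3.1° → +13.6°, shortest Δλ = 16.7° (east) — does not cross 180°.
Leg 6: +13.6° → +43.6°, shortest Δλ = 30.0° (east) — does not cross 180°.
Total crossings: 1.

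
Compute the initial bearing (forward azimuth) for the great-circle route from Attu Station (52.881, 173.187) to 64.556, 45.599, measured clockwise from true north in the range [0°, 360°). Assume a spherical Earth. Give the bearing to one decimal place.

335.7°

Δλ = 45.599 − 173.187 = -127.588°.
θ = atan2( sin Δλ · cos φ₂ , cos φ₁ · sin φ₂ − sin φ₁ · cos φ₂ · cos Δλ )
  = atan2(-0.34045, 0.75391) = -24.303° → normalised to [0°, 360°): 335.697°.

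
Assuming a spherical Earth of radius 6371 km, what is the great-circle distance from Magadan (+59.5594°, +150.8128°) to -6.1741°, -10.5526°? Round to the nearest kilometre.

Δλ = -10.5526 − 150.8128 = -161.3654°.
Δφ = -6.1741 − 59.5594 = -65.7335°.
a = sin²(Δφ/2) + cos φ₁ · cos φ₂ · sin²(Δλ/2) = 0.785012.
c = 2·atan2(√a, √(1−a)) = 2.17733 rad → d = 6371·c ≈ 13871.78 km.

13872 km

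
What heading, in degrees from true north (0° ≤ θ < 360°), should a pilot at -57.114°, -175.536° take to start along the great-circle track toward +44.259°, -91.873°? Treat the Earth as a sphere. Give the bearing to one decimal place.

58.0°

Δλ = -91.873 − -175.536 = 83.663°.
θ = atan2( sin Δλ · cos φ₂ , cos φ₁ · sin φ₂ − sin φ₁ · cos φ₂ · cos Δλ )
  = atan2(0.71182, 0.44532) = 57.969° → normalised to [0°, 360°): 57.969°.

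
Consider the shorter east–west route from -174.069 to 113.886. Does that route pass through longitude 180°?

Yes

Naïve |113.886 − -174.069| = 287.955° > 180°, so the shorter arc goes the other way round — across 180°.
Signed shortest Δλ = ((113.886 − -174.069 + 180) mod 360) − 180 = -72.045°.
Going west by 72.045° from -174.069° passes through 180° before reaching +113.886°.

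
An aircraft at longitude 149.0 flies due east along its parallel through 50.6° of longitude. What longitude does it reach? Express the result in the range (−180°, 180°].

-160.4°

Start at +149.0°; shift +50.6° → +199.6°.
+199.6° lies outside (−180°, 180°]; subtract 360° → -160.4°.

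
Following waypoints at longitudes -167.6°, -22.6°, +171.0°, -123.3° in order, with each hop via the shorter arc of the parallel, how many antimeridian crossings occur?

2

Leg 1: -167.6° → -22.6°, shortest Δλ = 145.0° (east) — does not cross 180°.
Leg 2: -22.6° → +171.0°, shortest Δλ = -166.4° (west) — crosses 180°.
Leg 3: +171.0° → -123.3°, shortest Δλ = 65.7° (east) — crosses 180°.
Total crossings: 2.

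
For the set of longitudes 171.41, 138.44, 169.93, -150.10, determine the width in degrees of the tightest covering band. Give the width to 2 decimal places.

71.46°

Sort the longitudes: -150.10°, +138.44°, +169.93°, +171.41°.
Eastward gaps between consecutive values (wrapping around): 288.54°, 31.49°, 1.48°, 38.49°.
Largest gap = 288.54° ⇒ minimal covering band is its complement: 360° − 288.54° = 71.46°.
Band runs from +138.44° eastward to -150.10°, crossing the antimeridian.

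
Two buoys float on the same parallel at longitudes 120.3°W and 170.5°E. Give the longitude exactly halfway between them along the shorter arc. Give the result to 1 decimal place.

154.9°W

Signed shortest Δλ from -120.3° to +170.5° is -69.2°.
Midpoint longitude = -120.3° + (-69.2°)/2 = -120.3° − 34.6° = -154.9°.
(The naïve average (-120.3 + +170.5)/2 = 25.1° is on the wrong side of the globe.)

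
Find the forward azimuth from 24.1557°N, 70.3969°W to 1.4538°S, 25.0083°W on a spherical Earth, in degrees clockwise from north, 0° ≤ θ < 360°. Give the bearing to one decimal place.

Δλ = -25.0083 − -70.3969 = 45.3886°.
θ = atan2( sin Δλ · cos φ₂ , cos φ₁ · sin φ₂ − sin φ₁ · cos φ₂ · cos Δλ )
  = atan2(0.71166, -0.31045) = 113.568° → normalised to [0°, 360°): 113.568°.

113.6°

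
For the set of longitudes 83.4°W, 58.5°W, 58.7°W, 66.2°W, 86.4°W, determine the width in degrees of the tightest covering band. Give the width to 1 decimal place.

Sort the longitudes: -86.4°, -83.4°, -66.2°, -58.7°, -58.5°.
Eastward gaps between consecutive values (wrapping around): 3.0°, 17.2°, 7.5°, 0.2°, 332.1°.
Largest gap = 332.1° ⇒ minimal covering band is its complement: 360° − 332.1° = 27.9°.
Band runs from -86.4° eastward to -58.5°.

27.9°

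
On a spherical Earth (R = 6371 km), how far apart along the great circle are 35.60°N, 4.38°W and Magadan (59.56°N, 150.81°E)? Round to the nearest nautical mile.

Δλ = 150.81 − -4.38 = 155.19°.
Δφ = 59.56 − 35.60 = 23.96°.
a = sin²(Δφ/2) + cos φ₁ · cos φ₂ · sin²(Δλ/2) = 0.436021.
c = 2·atan2(√a, √(1−a)) = 1.44249 rad → d = 6371·c ≈ 9190.08 km ≈ 4962.25 nmi.

4962 nmi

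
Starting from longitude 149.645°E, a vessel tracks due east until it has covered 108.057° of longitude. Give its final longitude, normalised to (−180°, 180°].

Start at +149.645°; shift +108.057° → +257.702°.
+257.702° lies outside (−180°, 180°]; subtract 360° → -102.298°.

102.298°W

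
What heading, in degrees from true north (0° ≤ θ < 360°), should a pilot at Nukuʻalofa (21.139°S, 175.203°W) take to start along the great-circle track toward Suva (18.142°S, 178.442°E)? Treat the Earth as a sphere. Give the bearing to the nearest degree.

Δλ = 178.442 − -175.203 = 353.645°; wrapped into (−180°, 180°]: -6.355°.
θ = atan2( sin Δλ · cos φ₂ , cos φ₁ · sin φ₂ − sin φ₁ · cos φ₂ · cos Δλ )
  = atan2(-0.10519, 0.05018) = -64.497° → normalised to [0°, 360°): 295.503°.

296°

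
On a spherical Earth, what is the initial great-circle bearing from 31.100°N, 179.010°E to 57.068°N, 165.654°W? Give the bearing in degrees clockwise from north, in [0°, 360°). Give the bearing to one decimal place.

17.8°

Δλ = -165.654 − 179.010 = -344.664°; wrapped into (−180°, 180°]: 15.336°.
θ = atan2( sin Δλ · cos φ₂ , cos φ₁ · sin φ₂ − sin φ₁ · cos φ₂ · cos Δλ )
  = atan2(0.14378, 0.44787) = 17.799° → normalised to [0°, 360°): 17.799°.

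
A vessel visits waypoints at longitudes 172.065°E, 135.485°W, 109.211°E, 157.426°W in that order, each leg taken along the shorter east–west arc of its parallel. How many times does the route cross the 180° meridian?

Leg 1: +172.065° → -135.485°, shortest Δλ = 52.45° (east) — crosses 180°.
Leg 2: -135.485° → +109.211°, shortest Δλ = -115.304° (west) — crosses 180°.
Leg 3: +109.211° → -157.426°, shortest Δλ = 93.363° (east) — crosses 180°.
Total crossings: 3.

3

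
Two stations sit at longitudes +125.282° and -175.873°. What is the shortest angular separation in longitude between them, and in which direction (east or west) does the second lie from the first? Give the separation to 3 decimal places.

58.845° east

Raw difference: -175.873 − 125.282 = -301.155°.
Normalise into (−180°, 180°]: -301.155° + 360° = 58.845°.
Positive ⇒ the second point lies to the east; separation 58.845°.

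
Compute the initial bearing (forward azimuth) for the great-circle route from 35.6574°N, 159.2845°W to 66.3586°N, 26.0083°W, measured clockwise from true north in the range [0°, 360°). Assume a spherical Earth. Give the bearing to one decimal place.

17.9°

Δλ = -26.0083 − -159.2845 = 133.2762°.
θ = atan2( sin Δλ · cos φ₂ , cos φ₁ · sin φ₂ − sin φ₁ · cos φ₂ · cos Δλ )
  = atan2(0.29196, 0.90457) = 17.888° → normalised to [0°, 360°): 17.888°.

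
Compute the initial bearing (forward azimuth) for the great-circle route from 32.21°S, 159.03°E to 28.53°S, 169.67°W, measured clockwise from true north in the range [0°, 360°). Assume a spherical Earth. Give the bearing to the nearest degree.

90°

Δλ = -169.67 − 159.03 = -328.70°; wrapped into (−180°, 180°]: 31.30°.
θ = atan2( sin Δλ · cos φ₂ , cos φ₁ · sin φ₂ − sin φ₁ · cos φ₂ · cos Δλ )
  = atan2(0.45643, -0.00397) = 90.499° → normalised to [0°, 360°): 90.499°.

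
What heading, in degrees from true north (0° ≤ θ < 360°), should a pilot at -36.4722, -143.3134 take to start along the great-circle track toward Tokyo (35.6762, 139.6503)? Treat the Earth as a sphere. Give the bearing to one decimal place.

306.1°

Δλ = 139.6503 − -143.3134 = 282.9637°; wrapped into (−180°, 180°]: -77.0363°.
θ = atan2( sin Δλ · cos φ₂ , cos φ₁ · sin φ₂ − sin φ₁ · cos φ₂ · cos Δλ )
  = atan2(-0.79162, 0.57731) = -53.898° → normalised to [0°, 360°): 306.102°.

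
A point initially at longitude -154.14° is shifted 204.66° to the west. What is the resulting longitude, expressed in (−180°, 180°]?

+1.20°

Start at -154.14°; shift −204.66° → -358.80°.
-358.80° lies outside (−180°, 180°]; add 360° → +1.20°.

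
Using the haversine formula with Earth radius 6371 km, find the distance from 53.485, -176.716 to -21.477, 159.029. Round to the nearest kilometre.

Δλ = 159.029 − -176.716 = 335.745°; wrapped into (−180°, 180°]: -24.255°.
Δφ = -21.477 − 53.485 = -74.962°.
a = sin²(Δφ/2) + cos φ₁ · cos φ₂ · sin²(Δλ/2) = 0.394710.
c = 2·atan2(√a, √(1−a)) = 1.35863 rad → d = 6371·c ≈ 8655.81 km.

8656 km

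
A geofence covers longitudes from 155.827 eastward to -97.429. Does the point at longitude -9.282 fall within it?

No

Band width going east from +155.827° to -97.429°: ((-97.429 − 155.827) mod 360) = 106.744°.
Offset of -9.282° east of the west edge: ((-9.282 − 155.827) mod 360) = 194.891°.
194.891° > 106.744° ⇒ outside.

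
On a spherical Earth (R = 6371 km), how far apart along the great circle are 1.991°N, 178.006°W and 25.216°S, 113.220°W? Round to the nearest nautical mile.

4098 nmi

Δλ = -113.220 − -178.006 = 64.786°.
Δφ = -25.216 − 1.991 = -27.207°.
a = sin²(Δφ/2) + cos φ₁ · cos φ₂ · sin²(Δλ/2) = 0.314814.
c = 2·atan2(√a, √(1−a)) = 1.19139 rad → d = 6371·c ≈ 7590.33 km ≈ 4098.45 nmi.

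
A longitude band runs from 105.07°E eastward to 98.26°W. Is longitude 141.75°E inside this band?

Band width going east from +105.07° to -98.26°: ((-98.26 − 105.07) mod 360) = 156.67°.
Offset of +141.75° east of the west edge: ((141.75 − 105.07) mod 360) = 36.68°.
36.68° ≤ 156.67° ⇒ inside.

Yes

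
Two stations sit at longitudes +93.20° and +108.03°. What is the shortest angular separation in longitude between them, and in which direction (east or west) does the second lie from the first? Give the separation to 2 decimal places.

14.83° east

Raw difference: 108.03 − 93.20 = 14.83°.
Normalise into (−180°, 180°]: 14.83° stays 14.83°.
Positive ⇒ the second point lies to the east; separation 14.83°.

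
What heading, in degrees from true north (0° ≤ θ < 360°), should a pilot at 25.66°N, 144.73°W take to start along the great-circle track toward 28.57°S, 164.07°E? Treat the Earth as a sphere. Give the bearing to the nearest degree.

226°

Δλ = 164.07 − -144.73 = 308.80°; wrapped into (−180°, 180°]: -51.20°.
θ = atan2( sin Δλ · cos φ₂ , cos φ₁ · sin φ₂ − sin φ₁ · cos φ₂ · cos Δλ )
  = atan2(-0.68444, -0.66937) = -134.362° → normalised to [0°, 360°): 225.638°.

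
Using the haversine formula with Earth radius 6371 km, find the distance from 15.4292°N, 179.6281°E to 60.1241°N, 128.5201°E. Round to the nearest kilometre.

6432 km

Δλ = 128.5201 − 179.6281 = -51.1080°.
Δφ = 60.1241 − 15.4292 = 44.6949°.
a = sin²(Δφ/2) + cos φ₁ · cos φ₂ · sin²(Δλ/2) = 0.233916.
c = 2·atan2(√a, √(1−a)) = 1.00964 rad → d = 6371·c ≈ 6432.39 km.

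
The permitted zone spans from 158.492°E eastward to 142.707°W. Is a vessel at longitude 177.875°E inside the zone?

Band width going east from +158.492° to -142.707°: ((-142.707 − 158.492) mod 360) = 58.801°.
Offset of +177.875° east of the west edge: ((177.875 − 158.492) mod 360) = 19.383°.
19.383° ≤ 58.801° ⇒ inside.

Yes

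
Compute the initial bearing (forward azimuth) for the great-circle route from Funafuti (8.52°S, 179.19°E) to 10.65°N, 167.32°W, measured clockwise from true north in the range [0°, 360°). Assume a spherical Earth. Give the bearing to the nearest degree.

Δλ = -167.32 − 179.19 = -346.51°; wrapped into (−180°, 180°]: 13.49°.
θ = atan2( sin Δλ · cos φ₂ , cos φ₁ · sin φ₂ − sin φ₁ · cos φ₂ · cos Δλ )
  = atan2(0.22926, 0.32436) = 35.253° → normalised to [0°, 360°): 35.253°.

35°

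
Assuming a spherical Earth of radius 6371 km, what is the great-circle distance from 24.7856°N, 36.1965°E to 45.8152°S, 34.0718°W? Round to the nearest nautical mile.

Δλ = -34.0718 − 36.1965 = -70.2683°.
Δφ = -45.8152 − 24.7856 = -70.6008°.
a = sin²(Δφ/2) + cos φ₁ · cos φ₂ · sin²(Δλ/2) = 0.543495.
c = 2·atan2(√a, √(1−a)) = 1.65790 rad → d = 6371·c ≈ 10562.46 km ≈ 5703.27 nmi.

5703 nmi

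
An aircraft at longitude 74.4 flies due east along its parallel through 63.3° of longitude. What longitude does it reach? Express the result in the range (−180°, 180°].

Start at +74.4°; shift +63.3° → +137.7°.
+137.7° already lies in (−180°, 180°].

+137.7°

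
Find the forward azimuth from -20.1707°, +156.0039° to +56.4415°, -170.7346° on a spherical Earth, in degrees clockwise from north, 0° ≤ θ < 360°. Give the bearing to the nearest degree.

18°

Δλ = -170.7346 − 156.0039 = -326.7385°; wrapped into (−180°, 180°]: 33.2615°.
θ = atan2( sin Δλ · cos φ₂ , cos φ₁ · sin φ₂ − sin φ₁ · cos φ₂ · cos Δλ )
  = atan2(0.30318, 0.94160) = 17.848° → normalised to [0°, 360°): 17.848°.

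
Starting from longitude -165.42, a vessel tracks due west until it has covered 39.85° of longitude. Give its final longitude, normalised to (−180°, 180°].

Start at -165.42°; shift −39.85° → -205.27°.
-205.27° lies outside (−180°, 180°]; add 360° → +154.73°.

+154.73°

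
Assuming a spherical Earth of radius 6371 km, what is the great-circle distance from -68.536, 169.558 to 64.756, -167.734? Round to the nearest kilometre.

Δλ = -167.734 − 169.558 = -337.292°; wrapped into (−180°, 180°]: 22.708°.
Δφ = 64.756 − -68.536 = 133.292°.
a = sin²(Δφ/2) + cos φ₁ · cos φ₂ · sin²(Δλ/2) = 0.848907.
c = 2·atan2(√a, √(1−a)) = 2.34314 rad → d = 6371·c ≈ 14928.12 km.

14928 km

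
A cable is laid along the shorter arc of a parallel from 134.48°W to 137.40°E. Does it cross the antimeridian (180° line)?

Yes

Naïve |137.40 − -134.48| = 271.88° > 180°, so the shorter arc goes the other way round — across 180°.
Signed shortest Δλ = ((137.40 − -134.48 + 180) mod 360) − 180 = -88.12°.
Going west by 88.12° from -134.48° passes through 180° before reaching +137.40°.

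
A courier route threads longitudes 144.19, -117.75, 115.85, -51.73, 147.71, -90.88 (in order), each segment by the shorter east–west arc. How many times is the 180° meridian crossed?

Leg 1: +144.19° → -117.75°, shortest Δλ = 98.06° (east) — crosses 180°.
Leg 2: -117.75° → +115.85°, shortest Δλ = -126.4° (west) — crosses 180°.
Leg 3: +115.85° → -51.73°, shortest Δλ = -167.58° (west) — does not cross 180°.
Leg 4: -51.73° → +147.71°, shortest Δλ = -160.56° (west) — crosses 180°.
Leg 5: +147.71° → -90.88°, shortest Δλ = 121.41° (east) — crosses 180°.
Total crossings: 4.

4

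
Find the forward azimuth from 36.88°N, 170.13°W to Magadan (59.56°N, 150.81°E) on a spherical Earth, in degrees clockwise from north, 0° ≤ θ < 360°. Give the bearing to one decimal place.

Δλ = 150.81 − -170.13 = 320.94°; wrapped into (−180°, 180°]: -39.06°.
θ = atan2( sin Δλ · cos φ₂ , cos φ₁ · sin φ₂ − sin φ₁ · cos φ₂ · cos Δλ )
  = atan2(-0.31925, 0.45354) = -35.142° → normalised to [0°, 360°): 324.858°.

324.9°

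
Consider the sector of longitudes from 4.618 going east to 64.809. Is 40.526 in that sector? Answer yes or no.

Yes

Band width going east from +4.618° to +64.809°: ((64.809 − 4.618) mod 360) = 60.191°.
Offset of +40.526° east of the west edge: ((40.526 − 4.618) mod 360) = 35.908°.
35.908° ≤ 60.191° ⇒ inside.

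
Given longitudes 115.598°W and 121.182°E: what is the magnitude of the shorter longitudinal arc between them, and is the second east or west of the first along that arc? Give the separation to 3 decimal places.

Raw difference: 121.182 − -115.598 = 236.78°.
Normalise into (−180°, 180°]: 236.78° − 360° = -123.22°.
Negative ⇒ the second point lies to the west; separation 123.220°.

123.220° west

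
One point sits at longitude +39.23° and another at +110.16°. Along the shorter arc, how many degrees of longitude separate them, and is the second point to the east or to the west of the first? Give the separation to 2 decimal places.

70.93° east

Raw difference: 110.16 − 39.23 = 70.93°.
Normalise into (−180°, 180°]: 70.93° stays 70.93°.
Positive ⇒ the second point lies to the east; separation 70.93°.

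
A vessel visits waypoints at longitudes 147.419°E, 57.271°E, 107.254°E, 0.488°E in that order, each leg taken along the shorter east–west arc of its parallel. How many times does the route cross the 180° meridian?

0

Leg 1: +147.419° → +57.271°, shortest Δλ = -90.148° (west) — does not cross 180°.
Leg 2: +57.271° → +107.254°, shortest Δλ = 49.983° (east) — does not cross 180°.
Leg 3: +107.254° → +0.488°, shortest Δλ = -106.766° (west) — does not cross 180°.
Total crossings: 0.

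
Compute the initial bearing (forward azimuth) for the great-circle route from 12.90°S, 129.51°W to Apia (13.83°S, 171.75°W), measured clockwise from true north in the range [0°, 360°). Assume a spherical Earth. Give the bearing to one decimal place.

263.7°

Δλ = -171.75 − -129.51 = -42.24°.
θ = atan2( sin Δλ · cos φ₂ , cos φ₁ · sin φ₂ − sin φ₁ · cos φ₂ · cos Δλ )
  = atan2(-0.65275, -0.07252) = -96.340° → normalised to [0°, 360°): 263.660°.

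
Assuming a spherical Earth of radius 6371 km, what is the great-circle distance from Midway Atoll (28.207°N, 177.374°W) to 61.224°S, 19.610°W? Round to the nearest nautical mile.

8634 nmi

Δλ = -19.610 − -177.374 = 157.764°.
Δφ = -61.224 − 28.207 = -89.431°.
a = sin²(Δφ/2) + cos φ₁ · cos φ₂ · sin²(Δλ/2) = 0.903480.
c = 2·atan2(√a, √(1−a)) = 2.50978 rad → d = 6371·c ≈ 15989.84 km ≈ 8633.82 nmi.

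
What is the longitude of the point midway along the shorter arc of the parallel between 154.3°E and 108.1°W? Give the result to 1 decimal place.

156.9°W

Signed shortest Δλ from +154.3° to -108.1° is +97.6°.
Midpoint longitude = +154.3° + (+97.6°)/2 = +154.3° + 48.8° = +203.1°.
Normalise into (−180°, 180°]: -156.9°.
(The naïve average (+154.3 + -108.1)/2 = 23.1° is on the wrong side of the globe.)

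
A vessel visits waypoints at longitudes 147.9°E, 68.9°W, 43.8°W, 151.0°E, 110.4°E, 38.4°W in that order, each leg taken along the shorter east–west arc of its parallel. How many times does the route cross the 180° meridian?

Leg 1: +147.9° → -68.9°, shortest Δλ = 143.2° (east) — crosses 180°.
Leg 2: -68.9° → -43.8°, shortest Δλ = 25.1° (east) — does not cross 180°.
Leg 3: -43.8° → +151.0°, shortest Δλ = -165.2° (west) — crosses 180°.
Leg 4: +151.0° → +110.4°, shortest Δλ = -40.6° (west) — does not cross 180°.
Leg 5: +110.4° → -38.4°, shortest Δλ = -148.8° (west) — does not cross 180°.
Total crossings: 2.

2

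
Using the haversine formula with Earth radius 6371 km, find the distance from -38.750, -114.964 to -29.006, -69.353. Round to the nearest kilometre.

Δλ = -69.353 − -114.964 = 45.611°.
Δφ = -29.006 − -38.750 = 9.744°.
a = sin²(Δφ/2) + cos φ₁ · cos φ₂ · sin²(Δλ/2) = 0.109684.
c = 2·atan2(√a, √(1−a)) = 0.67512 rad → d = 6371·c ≈ 4301.19 km.

4301 km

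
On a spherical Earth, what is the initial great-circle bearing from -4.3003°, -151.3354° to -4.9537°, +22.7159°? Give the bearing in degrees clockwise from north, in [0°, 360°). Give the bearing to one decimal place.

Δλ = 22.7159 − -151.3354 = 174.0513°.
θ = atan2( sin Δλ · cos φ₂ , cos φ₁ · sin φ₂ − sin φ₁ · cos φ₂ · cos Δλ )
  = atan2(0.10325, -0.16041) = 147.232° → normalised to [0°, 360°): 147.232°.

147.2°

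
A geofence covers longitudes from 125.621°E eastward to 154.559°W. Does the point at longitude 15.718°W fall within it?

Band width going east from +125.621° to -154.559°: ((-154.559 − 125.621) mod 360) = 79.820°.
Offset of -15.718° east of the west edge: ((-15.718 − 125.621) mod 360) = 218.661°.
218.661° > 79.820° ⇒ outside.

No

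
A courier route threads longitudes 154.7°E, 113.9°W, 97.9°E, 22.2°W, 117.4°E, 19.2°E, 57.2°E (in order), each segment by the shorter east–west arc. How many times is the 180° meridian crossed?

2

Leg 1: +154.7° → -113.9°, shortest Δλ = 91.4° (east) — crosses 180°.
Leg 2: -113.9° → +97.9°, shortest Δλ = -148.2° (west) — crosses 180°.
Leg 3: +97.9° → -22.2°, shortest Δλ = -120.1° (west) — does not cross 180°.
Leg 4: -22.2° → +117.4°, shortest Δλ = 139.6° (east) — does not cross 180°.
Leg 5: +117.4° → +19.2°, shortest Δλ = -98.2° (west) — does not cross 180°.
Leg 6: +19.2° → +57.2°, shortest Δλ = 38.0° (east) — does not cross 180°.
Total crossings: 2.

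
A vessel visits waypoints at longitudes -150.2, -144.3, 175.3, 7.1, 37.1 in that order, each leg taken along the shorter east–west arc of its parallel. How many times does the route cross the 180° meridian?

1

Leg 1: -150.2° → -144.3°, shortest Δλ = 5.9° (east) — does not cross 180°.
Leg 2: -144.3° → +175.3°, shortest Δλ = -40.4° (west) — crosses 180°.
Leg 3: +175.3° → +7.1°, shortest Δλ = -168.2° (west) — does not cross 180°.
Leg 4: +7.1° → +37.1°, shortest Δλ = 30.0° (east) — does not cross 180°.
Total crossings: 1.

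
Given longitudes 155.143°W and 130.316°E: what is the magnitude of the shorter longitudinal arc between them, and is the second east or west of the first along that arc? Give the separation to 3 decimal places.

Raw difference: 130.316 − -155.143 = 285.459°.
Normalise into (−180°, 180°]: 285.459° − 360° = -74.541°.
Negative ⇒ the second point lies to the west; separation 74.541°.

74.541° west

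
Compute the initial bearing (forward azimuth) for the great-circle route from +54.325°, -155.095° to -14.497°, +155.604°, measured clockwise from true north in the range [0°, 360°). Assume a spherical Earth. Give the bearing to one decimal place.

228.1°

Δλ = 155.604 − -155.095 = 310.699°; wrapped into (−180°, 180°]: -49.301°.
θ = atan2( sin Δλ · cos φ₂ , cos φ₁ · sin φ₂ − sin φ₁ · cos φ₂ · cos Δλ )
  = atan2(-0.73401, -0.65884) = -131.911° → normalised to [0°, 360°): 228.089°.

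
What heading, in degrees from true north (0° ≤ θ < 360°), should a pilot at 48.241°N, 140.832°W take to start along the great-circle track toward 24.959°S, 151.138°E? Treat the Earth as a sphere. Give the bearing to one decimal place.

Δλ = 151.138 − -140.832 = 291.970°; wrapped into (−180°, 180°]: -68.030°.
θ = atan2( sin Δλ · cos φ₂ , cos φ₁ · sin φ₂ − sin φ₁ · cos φ₂ · cos Δλ )
  = atan2(-0.84077, -0.53404) = -122.423° → normalised to [0°, 360°): 237.577°.

237.6°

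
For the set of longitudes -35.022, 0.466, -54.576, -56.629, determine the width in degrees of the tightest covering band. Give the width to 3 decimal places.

Sort the longitudes: -56.629°, -54.576°, -35.022°, +0.466°.
Eastward gaps between consecutive values (wrapping around): 2.053°, 19.554°, 35.488°, 302.905°.
Largest gap = 302.905° ⇒ minimal covering band is its complement: 360° − 302.905° = 57.095°.
Band runs from -56.629° eastward to +0.466°.

57.095°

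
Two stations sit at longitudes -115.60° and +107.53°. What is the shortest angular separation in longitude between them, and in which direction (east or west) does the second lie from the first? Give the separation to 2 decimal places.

Raw difference: 107.53 − -115.60 = 223.13°.
Normalise into (−180°, 180°]: 223.13° − 360° = -136.87°.
Negative ⇒ the second point lies to the west; separation 136.87°.

136.87° west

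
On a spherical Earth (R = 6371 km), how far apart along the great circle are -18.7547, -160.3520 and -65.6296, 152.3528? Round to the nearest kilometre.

Δλ = 152.3528 − -160.3520 = 312.7048°; wrapped into (−180°, 180°]: -47.2952°.
Δφ = -65.6296 − -18.7547 = -46.8749°.
a = sin²(Δφ/2) + cos φ₁ · cos φ₂ · sin²(Δλ/2) = 0.221067.
c = 2·atan2(√a, √(1−a)) = 0.97898 rad → d = 6371·c ≈ 6237.10 km.

6237 km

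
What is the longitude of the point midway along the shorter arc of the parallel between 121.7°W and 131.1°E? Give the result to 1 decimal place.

175.3°W

Signed shortest Δλ from -121.7° to +131.1° is -107.2°.
Midpoint longitude = -121.7° + (-107.2°)/2 = -121.7° − 53.6° = -175.3°.
(The naïve average (-121.7 + +131.1)/2 = 4.7° is on the wrong side of the globe.)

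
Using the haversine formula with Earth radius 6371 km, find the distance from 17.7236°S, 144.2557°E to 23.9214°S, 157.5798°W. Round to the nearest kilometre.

6044 km

Δλ = -157.5798 − 144.2557 = -301.8355°; wrapped into (−180°, 180°]: 58.1645°.
Δφ = -23.9214 − -17.7236 = -6.1978°.
a = sin²(Δφ/2) + cos φ₁ · cos φ₂ · sin²(Δλ/2) = 0.208637.
c = 2·atan2(√a, √(1−a)) = 0.94872 rad → d = 6371·c ≈ 6044.27 km.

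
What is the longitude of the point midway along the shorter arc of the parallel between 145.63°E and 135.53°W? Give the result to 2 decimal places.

Signed shortest Δλ from +145.63° to -135.53° is +78.84°.
Midpoint longitude = +145.63° + (+78.84°)/2 = +145.63° + 39.42° = +185.05°.
Normalise into (−180°, 180°]: -174.95°.
(The naïve average (+145.63 + -135.53)/2 = 5.05° is on the wrong side of the globe.)

174.95°W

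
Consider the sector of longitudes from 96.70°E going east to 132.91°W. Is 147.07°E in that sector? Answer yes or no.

Band width going east from +96.70° to -132.91°: ((-132.91 − 96.70) mod 360) = 130.39°.
Offset of +147.07° east of the west edge: ((147.07 − 96.70) mod 360) = 50.37°.
50.37° ≤ 130.39° ⇒ inside.

Yes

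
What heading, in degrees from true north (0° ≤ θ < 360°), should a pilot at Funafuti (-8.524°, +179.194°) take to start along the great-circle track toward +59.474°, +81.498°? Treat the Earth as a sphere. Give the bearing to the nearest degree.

329°

Δλ = 81.498 − 179.194 = -97.696°.
θ = atan2( sin Δλ · cos φ₂ , cos φ₁ · sin φ₂ − sin φ₁ · cos φ₂ · cos Δλ )
  = atan2(-0.50335, 0.84180) = -30.877° → normalised to [0°, 360°): 329.123°.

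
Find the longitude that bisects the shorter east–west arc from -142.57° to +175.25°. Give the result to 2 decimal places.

Signed shortest Δλ from -142.57° to +175.25° is -42.18°.
Midpoint longitude = -142.57° + (-42.18°)/2 = -142.57° − 21.09° = -163.66°.
(The naïve average (-142.57 + +175.25)/2 = 16.34° is on the wrong side of the globe.)

-163.66°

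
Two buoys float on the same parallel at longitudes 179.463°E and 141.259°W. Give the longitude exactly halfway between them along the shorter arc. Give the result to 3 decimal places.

160.898°W

Signed shortest Δλ from +179.463° to -141.259° is +39.278°.
Midpoint longitude = +179.463° + (+39.278°)/2 = +179.463° + 19.639° = +199.102°.
Normalise into (−180°, 180°]: -160.898°.
(The naïve average (+179.463 + -141.259)/2 = 19.102° is on the wrong side of the globe.)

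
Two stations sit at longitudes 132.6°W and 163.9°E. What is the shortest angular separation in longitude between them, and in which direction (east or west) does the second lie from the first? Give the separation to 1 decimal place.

63.5° west

Raw difference: 163.9 − -132.6 = 296.5°.
Normalise into (−180°, 180°]: 296.5° − 360° = -63.5°.
Negative ⇒ the second point lies to the west; separation 63.5°.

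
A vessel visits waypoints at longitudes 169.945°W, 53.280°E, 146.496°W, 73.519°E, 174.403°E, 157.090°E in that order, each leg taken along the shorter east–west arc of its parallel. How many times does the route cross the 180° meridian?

Leg 1: -169.945° → +53.280°, shortest Δλ = -136.775° (west) — crosses 180°.
Leg 2: +53.280° → -146.496°, shortest Δλ = 160.224° (east) — crosses 180°.
Leg 3: -146.496° → +73.519°, shortest Δλ = -139.985° (west) — crosses 180°.
Leg 4: +73.519° → +174.403°, shortest Δλ = 100.884° (east) — does not cross 180°.
Leg 5: +174.403° → +157.090°, shortest Δλ = -17.313° (west) — does not cross 180°.
Total crossings: 3.

3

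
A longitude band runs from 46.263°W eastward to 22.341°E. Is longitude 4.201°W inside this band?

Yes

Band width going east from -46.263° to +22.341°: ((22.341 − -46.263) mod 360) = 68.604°.
Offset of -4.201° east of the west edge: ((-4.201 − -46.263) mod 360) = 42.062°.
42.062° ≤ 68.604° ⇒ inside.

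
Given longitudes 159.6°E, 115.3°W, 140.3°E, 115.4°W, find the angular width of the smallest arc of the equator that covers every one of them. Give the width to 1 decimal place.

Sort the longitudes: -115.4°, -115.3°, +140.3°, +159.6°.
Eastward gaps between consecutive values (wrapping around): 0.1°, 255.6°, 19.3°, 85.0°.
Largest gap = 255.6° ⇒ minimal covering band is its complement: 360° − 255.6° = 104.4°.
Band runs from +140.3° eastward to -115.3°, crossing the antimeridian.

104.4°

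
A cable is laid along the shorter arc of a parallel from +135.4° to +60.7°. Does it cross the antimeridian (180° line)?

No

Signed shortest Δλ = ((60.7 − 135.4 + 180) mod 360) − 180 = -74.7°.
Going west by 74.7° from +135.4° reaches +60.7° without touching 180°.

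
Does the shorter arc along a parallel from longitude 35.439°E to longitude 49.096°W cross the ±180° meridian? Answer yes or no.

Signed shortest Δλ = ((-49.096 − 35.439 + 180) mod 360) − 180 = -84.535°.
Going west by 84.535° from +35.439° reaches -49.096° without touching 180°.

No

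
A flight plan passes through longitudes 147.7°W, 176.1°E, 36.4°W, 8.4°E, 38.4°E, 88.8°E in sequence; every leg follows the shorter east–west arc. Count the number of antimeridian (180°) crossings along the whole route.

Leg 1: -147.7° → +176.1°, shortest Δλ = -36.2° (west) — crosses 180°.
Leg 2: +176.1° → -36.4°, shortest Δλ = 147.5° (east) — crosses 180°.
Leg 3: -36.4° → +8.4°, shortest Δλ = 44.8° (east) — does not cross 180°.
Leg 4: +8.4° → +38.4°, shortest Δλ = 30.0° (east) — does not cross 180°.
Leg 5: +38.4° → +88.8°, shortest Δλ = 50.4° (east) — does not cross 180°.
Total crossings: 2.

2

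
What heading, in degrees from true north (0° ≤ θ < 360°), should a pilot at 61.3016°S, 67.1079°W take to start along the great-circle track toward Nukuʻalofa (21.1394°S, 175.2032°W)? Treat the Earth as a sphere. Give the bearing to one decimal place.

244.3°

Δλ = -175.2032 − -67.1079 = -108.0953°.
θ = atan2( sin Δλ · cos φ₂ , cos φ₁ · sin φ₂ − sin φ₁ · cos φ₂ · cos Δλ )
  = atan2(-0.88658, -0.42729) = -115.732° → normalised to [0°, 360°): 244.268°.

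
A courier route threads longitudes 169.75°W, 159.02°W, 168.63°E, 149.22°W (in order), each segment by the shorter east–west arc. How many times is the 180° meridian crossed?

2

Leg 1: -169.75° → -159.02°, shortest Δλ = 10.73° (east) — does not cross 180°.
Leg 2: -159.02° → +168.63°, shortest Δλ = -32.35° (west) — crosses 180°.
Leg 3: +168.63° → -149.22°, shortest Δλ = 42.15° (east) — crosses 180°.
Total crossings: 2.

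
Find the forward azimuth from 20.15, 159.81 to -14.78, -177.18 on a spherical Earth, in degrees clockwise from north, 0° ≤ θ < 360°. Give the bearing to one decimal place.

145.3°

Δλ = -177.18 − 159.81 = -336.99°; wrapped into (−180°, 180°]: 23.01°.
θ = atan2( sin Δλ · cos φ₂ , cos φ₁ · sin φ₂ − sin φ₁ · cos φ₂ · cos Δλ )
  = atan2(0.37796, -0.54607) = 145.311° → normalised to [0°, 360°): 145.311°.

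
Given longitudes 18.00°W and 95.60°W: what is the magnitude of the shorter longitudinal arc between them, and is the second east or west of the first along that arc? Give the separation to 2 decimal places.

77.60° west

Raw difference: -95.60 − -18.00 = -77.6°.
Normalise into (−180°, 180°]: -77.6° stays -77.6°.
Negative ⇒ the second point lies to the west; separation 77.60°.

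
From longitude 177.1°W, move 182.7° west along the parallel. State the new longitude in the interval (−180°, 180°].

Start at -177.1°; shift −182.7° → -359.8°.
-359.8° lies outside (−180°, 180°]; add 360° → +0.2°.

0.2°E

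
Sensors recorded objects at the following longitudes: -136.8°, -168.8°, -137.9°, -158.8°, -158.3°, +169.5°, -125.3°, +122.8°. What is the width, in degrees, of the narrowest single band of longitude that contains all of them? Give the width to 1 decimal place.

111.9°

Sort the longitudes: -168.8°, -158.8°, -158.3°, -137.9°, -136.8°, -125.3°, +122.8°, +169.5°.
Eastward gaps between consecutive values (wrapping around): 10.0°, 0.5°, 20.4°, 1.1°, 11.5°, 248.1°, 46.7°, 21.7°.
Largest gap = 248.1° ⇒ minimal covering band is its complement: 360° − 248.1° = 111.9°.
Band runs from +122.8° eastward to -125.3°, crossing the antimeridian.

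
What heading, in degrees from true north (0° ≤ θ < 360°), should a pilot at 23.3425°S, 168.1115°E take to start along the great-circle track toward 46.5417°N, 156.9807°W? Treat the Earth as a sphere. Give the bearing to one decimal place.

Δλ = -156.9807 − 168.1115 = -325.0922°; wrapped into (−180°, 180°]: 34.9078°.
θ = atan2( sin Δλ · cos φ₂ , cos φ₁ · sin φ₂ − sin φ₁ · cos φ₂ · cos Δλ )
  = atan2(0.39361, 0.88996) = 23.859° → normalised to [0°, 360°): 23.859°.

23.9°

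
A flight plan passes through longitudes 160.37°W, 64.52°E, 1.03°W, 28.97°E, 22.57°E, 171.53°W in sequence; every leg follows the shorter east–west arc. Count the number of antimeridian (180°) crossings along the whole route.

2

Leg 1: -160.37° → +64.52°, shortest Δλ = -135.11° (west) — crosses 180°.
Leg 2: +64.52° → -1.03°, shortest Δλ = -65.55° (west) — does not cross 180°.
Leg 3: -1.03° → +28.97°, shortest Δλ = 30.0° (east) — does not cross 180°.
Leg 4: +28.97° → +22.57°, shortest Δλ = -6.4° (west) — does not cross 180°.
Leg 5: +22.57° → -171.53°, shortest Δλ = 165.9° (east) — crosses 180°.
Total crossings: 2.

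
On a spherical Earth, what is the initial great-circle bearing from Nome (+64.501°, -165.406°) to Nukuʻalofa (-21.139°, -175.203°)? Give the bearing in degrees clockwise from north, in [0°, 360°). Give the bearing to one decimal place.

Δλ = -175.203 − -165.406 = -9.797°.
θ = atan2( sin Δλ · cos φ₂ , cos φ₁ · sin φ₂ − sin φ₁ · cos φ₂ · cos Δλ )
  = atan2(-0.15871, -0.98483) = -170.845° → normalised to [0°, 360°): 189.155°.

189.2°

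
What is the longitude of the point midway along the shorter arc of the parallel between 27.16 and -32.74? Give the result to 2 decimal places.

-2.79°

Signed shortest Δλ from +27.16° to -32.74° is -59.90°.
Midpoint longitude = +27.16° + (-59.90°)/2 = +27.16° − 29.95° = -2.79°.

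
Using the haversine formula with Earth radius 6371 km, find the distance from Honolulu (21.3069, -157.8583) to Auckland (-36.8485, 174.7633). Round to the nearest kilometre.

Δλ = 174.7633 − -157.8583 = 332.6216°; wrapped into (−180°, 180°]: -27.3784°.
Δφ = -36.8485 − 21.3069 = -58.1554°.
a = sin²(Δφ/2) + cos φ₁ · cos φ₂ · sin²(Δλ/2) = 0.277945.
c = 2·atan2(√a, √(1−a)) = 1.11062 rad → d = 6371·c ≈ 7075.73 km.

7076 km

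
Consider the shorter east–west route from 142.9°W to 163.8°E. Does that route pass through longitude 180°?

Naïve |163.8 − -142.9| = 306.7° > 180°, so the shorter arc goes the other way round — across 180°.
Signed shortest Δλ = ((163.8 − -142.9 + 180) mod 360) − 180 = -53.3°.
Going west by 53.3° from -142.9° passes through 180° before reaching +163.8°.

Yes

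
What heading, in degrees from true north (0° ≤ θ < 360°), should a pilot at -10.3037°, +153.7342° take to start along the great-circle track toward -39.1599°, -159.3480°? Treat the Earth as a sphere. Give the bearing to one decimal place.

132.9°

Δλ = -159.3480 − 153.7342 = -313.0822°; wrapped into (−180°, 180°]: 46.9178°.
θ = atan2( sin Δλ · cos φ₂ , cos φ₁ · sin φ₂ − sin φ₁ · cos φ₂ · cos Δλ )
  = atan2(0.56632, -0.52657) = 132.917° → normalised to [0°, 360°): 132.917°.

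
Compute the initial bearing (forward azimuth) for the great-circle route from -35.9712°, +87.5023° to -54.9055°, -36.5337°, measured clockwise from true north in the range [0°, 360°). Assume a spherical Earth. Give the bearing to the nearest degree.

209°

Δλ = -36.5337 − 87.5023 = -124.0360°.
θ = atan2( sin Δλ · cos φ₂ , cos φ₁ · sin φ₂ − sin φ₁ · cos φ₂ · cos Δλ )
  = atan2(-0.47643, -0.85120) = -150.763° → normalised to [0°, 360°): 209.237°.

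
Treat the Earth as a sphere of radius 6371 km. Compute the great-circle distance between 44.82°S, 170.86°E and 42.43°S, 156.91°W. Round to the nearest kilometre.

Δλ = -156.91 − 170.86 = -327.77°; wrapped into (−180°, 180°]: 32.23°.
Δφ = -42.43 − -44.82 = 2.39°.
a = sin²(Δφ/2) + cos φ₁ · cos φ₂ · sin²(Δλ/2) = 0.040771.
c = 2·atan2(√a, √(1−a)) = 0.40663 rad → d = 6371·c ≈ 2590.66 km.

2591 km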